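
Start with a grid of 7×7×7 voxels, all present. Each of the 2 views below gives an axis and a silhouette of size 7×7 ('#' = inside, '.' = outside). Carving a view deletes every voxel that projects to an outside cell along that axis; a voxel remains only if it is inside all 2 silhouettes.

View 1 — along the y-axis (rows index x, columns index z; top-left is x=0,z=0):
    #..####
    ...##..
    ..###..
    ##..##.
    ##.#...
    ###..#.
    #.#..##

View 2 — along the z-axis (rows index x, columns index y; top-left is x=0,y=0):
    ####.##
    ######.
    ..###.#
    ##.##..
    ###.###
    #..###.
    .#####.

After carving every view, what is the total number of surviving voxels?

full grid |V| = 343
V1 y: intersect with XZ mask (25 set) -- 175 left
V2 z: intersect with XY mask (35 set) -- 124 left

124 voxels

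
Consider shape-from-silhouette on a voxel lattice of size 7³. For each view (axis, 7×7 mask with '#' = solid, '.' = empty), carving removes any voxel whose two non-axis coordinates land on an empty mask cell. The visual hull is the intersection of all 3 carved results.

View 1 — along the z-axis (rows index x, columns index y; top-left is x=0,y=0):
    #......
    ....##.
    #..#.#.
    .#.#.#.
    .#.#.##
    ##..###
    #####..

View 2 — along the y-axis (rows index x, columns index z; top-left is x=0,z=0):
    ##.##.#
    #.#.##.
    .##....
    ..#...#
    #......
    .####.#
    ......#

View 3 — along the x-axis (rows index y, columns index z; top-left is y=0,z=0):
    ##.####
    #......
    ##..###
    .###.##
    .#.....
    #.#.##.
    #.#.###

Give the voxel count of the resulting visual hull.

full grid |V| = 343
V1 z: intersect with XY mask (23 set) -- 161 left
V2 y: intersect with XZ mask (20 set) -- 59 left
V3 x: intersect with YZ mask (27 set) -- 32 left

voxel count = 32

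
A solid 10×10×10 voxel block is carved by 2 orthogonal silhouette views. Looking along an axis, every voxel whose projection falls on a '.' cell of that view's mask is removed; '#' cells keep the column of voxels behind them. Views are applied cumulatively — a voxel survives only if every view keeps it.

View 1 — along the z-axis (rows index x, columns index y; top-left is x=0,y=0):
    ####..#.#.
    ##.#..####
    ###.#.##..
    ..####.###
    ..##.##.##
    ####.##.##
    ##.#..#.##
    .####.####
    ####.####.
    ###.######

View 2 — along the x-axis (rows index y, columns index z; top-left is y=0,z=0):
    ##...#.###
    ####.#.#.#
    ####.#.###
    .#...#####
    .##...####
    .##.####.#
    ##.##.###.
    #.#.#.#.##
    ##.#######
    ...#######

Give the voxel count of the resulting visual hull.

remaining voxels: 498

before carving: 1000 voxels (10×10×10)
carve view 1 (along z, XY-mask fill 71/100): 710 voxels remain
carve view 2 (along x, YZ-mask fill 69/100): 498 voxels remain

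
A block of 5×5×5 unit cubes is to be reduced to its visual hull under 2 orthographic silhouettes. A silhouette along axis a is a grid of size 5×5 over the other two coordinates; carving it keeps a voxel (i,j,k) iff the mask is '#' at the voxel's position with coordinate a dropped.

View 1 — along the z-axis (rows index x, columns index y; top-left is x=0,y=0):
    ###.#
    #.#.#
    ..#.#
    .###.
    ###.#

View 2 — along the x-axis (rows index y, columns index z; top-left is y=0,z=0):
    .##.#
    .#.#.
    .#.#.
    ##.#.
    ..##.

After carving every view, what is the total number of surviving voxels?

initial block: 5^3 = 125
[1] z-view keeps 16 columns → grid now 80
[2] x-view keeps 12 columns → grid now 36

voxel count = 36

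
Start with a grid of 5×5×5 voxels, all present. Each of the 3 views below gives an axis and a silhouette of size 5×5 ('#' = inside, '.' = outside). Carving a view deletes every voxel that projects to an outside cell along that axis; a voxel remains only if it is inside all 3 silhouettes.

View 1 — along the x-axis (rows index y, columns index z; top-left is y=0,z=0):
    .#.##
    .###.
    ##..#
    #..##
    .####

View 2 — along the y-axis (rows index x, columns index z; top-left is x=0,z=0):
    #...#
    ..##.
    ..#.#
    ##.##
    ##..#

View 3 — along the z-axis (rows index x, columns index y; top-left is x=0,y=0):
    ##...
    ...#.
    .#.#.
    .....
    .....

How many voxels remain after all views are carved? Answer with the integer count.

full grid |V| = 125
carve view 1 (along x, YZ-mask fill 16/25): 80 voxels remain
carve view 2 (along y, XZ-mask fill 13/25): 42 voxels remain
carve view 3 (along z, XY-mask fill 5/25): 4 voxels remain

4 voxels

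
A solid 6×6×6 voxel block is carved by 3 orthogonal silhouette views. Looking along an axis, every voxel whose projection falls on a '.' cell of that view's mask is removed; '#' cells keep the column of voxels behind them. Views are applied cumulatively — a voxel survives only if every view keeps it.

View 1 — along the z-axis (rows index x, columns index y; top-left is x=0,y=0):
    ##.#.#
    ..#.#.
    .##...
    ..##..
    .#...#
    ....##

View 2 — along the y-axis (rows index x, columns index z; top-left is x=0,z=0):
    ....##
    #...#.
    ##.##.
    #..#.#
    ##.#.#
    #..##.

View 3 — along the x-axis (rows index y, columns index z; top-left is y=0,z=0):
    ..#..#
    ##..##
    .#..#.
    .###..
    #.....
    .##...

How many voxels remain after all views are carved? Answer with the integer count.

full grid |V| = 216
V1 z: intersect with XY mask (14 set) -- 84 left
V2 y: intersect with XZ mask (18 set) -- 40 left
V3 x: intersect with YZ mask (14 set) -- 16 left

remaining voxels: 16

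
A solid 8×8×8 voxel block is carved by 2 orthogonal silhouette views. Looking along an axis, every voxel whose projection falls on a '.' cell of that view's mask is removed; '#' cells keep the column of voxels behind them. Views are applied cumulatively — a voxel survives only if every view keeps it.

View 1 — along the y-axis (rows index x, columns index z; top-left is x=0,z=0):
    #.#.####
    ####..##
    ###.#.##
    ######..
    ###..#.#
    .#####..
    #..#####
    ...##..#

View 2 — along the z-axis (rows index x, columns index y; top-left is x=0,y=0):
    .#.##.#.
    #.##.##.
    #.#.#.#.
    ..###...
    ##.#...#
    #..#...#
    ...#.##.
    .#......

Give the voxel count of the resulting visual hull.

initial block: 8^3 = 512
  1. axis=1 (XZ plane), |mask|=43  ⇒  voxels=344
  2. axis=2 (XY plane), |mask|=27  ⇒  voxels=152

|visual hull| = 152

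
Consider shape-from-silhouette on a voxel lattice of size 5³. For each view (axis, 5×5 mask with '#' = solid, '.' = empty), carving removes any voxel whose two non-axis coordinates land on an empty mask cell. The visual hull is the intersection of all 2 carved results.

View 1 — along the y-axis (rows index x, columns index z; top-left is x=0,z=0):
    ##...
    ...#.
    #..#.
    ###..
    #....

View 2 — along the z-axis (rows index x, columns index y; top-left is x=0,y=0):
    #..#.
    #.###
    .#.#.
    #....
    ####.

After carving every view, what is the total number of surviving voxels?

voxel count = 19

full grid |V| = 125
step 1: project along y, AND mask (9/25) → |grid| = 45
step 2: project along z, AND mask (13/25) → |grid| = 19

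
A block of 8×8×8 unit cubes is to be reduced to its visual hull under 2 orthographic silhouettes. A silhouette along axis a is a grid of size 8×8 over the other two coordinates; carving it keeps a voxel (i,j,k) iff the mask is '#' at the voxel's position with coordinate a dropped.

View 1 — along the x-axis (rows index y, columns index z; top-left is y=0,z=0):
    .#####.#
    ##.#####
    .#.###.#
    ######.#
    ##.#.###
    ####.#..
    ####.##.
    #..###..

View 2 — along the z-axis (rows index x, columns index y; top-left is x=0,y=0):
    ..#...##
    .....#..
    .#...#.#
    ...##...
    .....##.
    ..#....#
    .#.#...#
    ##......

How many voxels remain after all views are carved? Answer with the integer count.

100 voxels

initial block: 8^3 = 512
V1 x: intersect with YZ mask (46 set) -- 368 left
V2 z: intersect with XY mask (18 set) -- 100 left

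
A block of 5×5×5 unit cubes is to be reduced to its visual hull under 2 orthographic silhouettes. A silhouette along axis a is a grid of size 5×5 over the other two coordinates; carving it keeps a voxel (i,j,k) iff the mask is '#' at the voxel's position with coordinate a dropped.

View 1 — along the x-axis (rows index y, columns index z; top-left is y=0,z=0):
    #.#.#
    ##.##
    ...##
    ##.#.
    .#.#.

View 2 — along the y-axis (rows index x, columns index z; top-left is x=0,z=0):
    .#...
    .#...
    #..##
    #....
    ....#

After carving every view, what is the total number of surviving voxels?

|visual hull| = 22

full grid |V| = 125
  1. axis=0 (YZ plane), |mask|=14  ⇒  voxels=70
  2. axis=1 (XZ plane), |mask|=7  ⇒  voxels=22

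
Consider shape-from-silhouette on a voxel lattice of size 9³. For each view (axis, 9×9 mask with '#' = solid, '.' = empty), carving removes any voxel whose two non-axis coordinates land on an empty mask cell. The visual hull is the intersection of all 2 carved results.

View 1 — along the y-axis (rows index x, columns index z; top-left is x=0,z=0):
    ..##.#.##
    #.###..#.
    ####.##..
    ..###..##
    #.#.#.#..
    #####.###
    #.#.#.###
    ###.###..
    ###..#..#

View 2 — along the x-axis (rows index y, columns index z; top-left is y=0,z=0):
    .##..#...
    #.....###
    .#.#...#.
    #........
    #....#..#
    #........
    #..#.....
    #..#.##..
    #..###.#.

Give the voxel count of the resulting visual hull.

|visual hull| = 143

start: 9×9×9 = 729 voxels
  1. axis=1 (XZ plane), |mask|=50  ⇒  voxels=450
  2. axis=0 (YZ plane), |mask|=26  ⇒  voxels=143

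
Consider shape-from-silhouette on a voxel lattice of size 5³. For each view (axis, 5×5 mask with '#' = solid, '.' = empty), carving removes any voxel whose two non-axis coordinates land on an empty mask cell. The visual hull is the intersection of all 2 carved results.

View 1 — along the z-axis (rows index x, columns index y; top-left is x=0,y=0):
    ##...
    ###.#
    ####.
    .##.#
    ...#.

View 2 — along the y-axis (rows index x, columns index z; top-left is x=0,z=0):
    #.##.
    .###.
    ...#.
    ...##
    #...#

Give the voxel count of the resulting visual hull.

voxel count = 30

start: 5×5×5 = 125 voxels
[1] z-view keeps 14 columns → grid now 70
[2] y-view keeps 11 columns → grid now 30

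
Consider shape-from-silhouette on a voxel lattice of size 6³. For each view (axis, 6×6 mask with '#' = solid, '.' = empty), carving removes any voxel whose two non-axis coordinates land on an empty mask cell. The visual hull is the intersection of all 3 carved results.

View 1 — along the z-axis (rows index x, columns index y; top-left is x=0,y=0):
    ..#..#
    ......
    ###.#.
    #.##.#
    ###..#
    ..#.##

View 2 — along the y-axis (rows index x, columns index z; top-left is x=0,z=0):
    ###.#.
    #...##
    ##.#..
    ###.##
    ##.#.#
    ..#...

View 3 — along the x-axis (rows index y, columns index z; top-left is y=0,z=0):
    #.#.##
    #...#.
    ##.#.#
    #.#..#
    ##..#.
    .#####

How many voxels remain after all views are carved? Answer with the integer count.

start: 6×6×6 = 216 voxels
V1 z: intersect with XY mask (17 set) -- 102 left
V2 y: intersect with XZ mask (20 set) -- 59 left
V3 x: intersect with YZ mask (21 set) -- 37 left

remaining voxels: 37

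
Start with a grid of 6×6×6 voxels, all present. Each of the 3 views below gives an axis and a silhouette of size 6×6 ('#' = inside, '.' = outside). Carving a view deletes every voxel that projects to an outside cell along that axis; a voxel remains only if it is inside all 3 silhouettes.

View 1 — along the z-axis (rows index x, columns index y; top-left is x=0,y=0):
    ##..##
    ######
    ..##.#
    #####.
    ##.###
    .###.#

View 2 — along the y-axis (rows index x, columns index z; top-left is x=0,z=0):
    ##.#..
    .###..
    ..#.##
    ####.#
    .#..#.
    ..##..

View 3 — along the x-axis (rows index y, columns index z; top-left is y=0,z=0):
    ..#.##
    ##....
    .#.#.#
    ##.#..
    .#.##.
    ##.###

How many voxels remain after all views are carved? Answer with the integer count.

full grid |V| = 216
step 1: project along z, AND mask (27/36) → |grid| = 162
step 2: project along y, AND mask (18/36) → |grid| = 82
step 3: project along x, AND mask (19/36) → |grid| = 42

42 voxels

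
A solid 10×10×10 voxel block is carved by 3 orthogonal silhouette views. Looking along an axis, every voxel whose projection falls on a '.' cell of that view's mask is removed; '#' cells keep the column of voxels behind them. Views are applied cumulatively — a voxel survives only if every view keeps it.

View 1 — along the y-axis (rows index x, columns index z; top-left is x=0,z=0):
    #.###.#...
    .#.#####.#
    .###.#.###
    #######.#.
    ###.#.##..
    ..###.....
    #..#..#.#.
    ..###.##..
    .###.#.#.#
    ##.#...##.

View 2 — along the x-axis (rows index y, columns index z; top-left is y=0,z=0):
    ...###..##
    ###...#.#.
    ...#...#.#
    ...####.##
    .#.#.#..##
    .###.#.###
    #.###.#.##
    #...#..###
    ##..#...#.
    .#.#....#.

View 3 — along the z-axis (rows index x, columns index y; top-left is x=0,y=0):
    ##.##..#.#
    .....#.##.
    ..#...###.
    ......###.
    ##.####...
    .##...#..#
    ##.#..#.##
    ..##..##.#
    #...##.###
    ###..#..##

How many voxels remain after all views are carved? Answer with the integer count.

|visual hull| = 131

before carving: 1000 voxels (10×10×10)
after view 1 [y-axis, 56 of 100 cells solid] → remaining = 560
after view 2 [x-axis, 50 of 100 cells solid] → remaining = 273
after view 3 [z-axis, 49 of 100 cells solid] → remaining = 131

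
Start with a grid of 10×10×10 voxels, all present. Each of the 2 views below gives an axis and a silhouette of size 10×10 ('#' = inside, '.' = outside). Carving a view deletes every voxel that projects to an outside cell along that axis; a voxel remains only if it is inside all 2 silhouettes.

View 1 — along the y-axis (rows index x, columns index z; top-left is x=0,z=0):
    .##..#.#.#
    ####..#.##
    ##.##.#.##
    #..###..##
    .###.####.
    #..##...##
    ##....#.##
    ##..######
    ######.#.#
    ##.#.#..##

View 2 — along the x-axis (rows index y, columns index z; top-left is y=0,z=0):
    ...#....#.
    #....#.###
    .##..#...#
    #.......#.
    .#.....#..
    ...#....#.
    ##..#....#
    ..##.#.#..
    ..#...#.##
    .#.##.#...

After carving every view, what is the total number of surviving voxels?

remaining voxels: 222

initial block: 10^3 = 1000
  1. axis=1 (XZ plane), |mask|=64  ⇒  voxels=640
  2. axis=0 (YZ plane), |mask|=33  ⇒  voxels=222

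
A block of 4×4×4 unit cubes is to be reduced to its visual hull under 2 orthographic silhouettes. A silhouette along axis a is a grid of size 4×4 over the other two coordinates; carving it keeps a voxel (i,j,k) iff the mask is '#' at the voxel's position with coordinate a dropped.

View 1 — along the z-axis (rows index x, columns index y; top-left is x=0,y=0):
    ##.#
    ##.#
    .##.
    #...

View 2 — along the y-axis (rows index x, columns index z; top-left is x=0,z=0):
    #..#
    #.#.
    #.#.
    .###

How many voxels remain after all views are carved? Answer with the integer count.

|visual hull| = 19

initial block: 4^3 = 64
step 1: project along z, AND mask (9/16) → |grid| = 36
step 2: project along y, AND mask (9/16) → |grid| = 19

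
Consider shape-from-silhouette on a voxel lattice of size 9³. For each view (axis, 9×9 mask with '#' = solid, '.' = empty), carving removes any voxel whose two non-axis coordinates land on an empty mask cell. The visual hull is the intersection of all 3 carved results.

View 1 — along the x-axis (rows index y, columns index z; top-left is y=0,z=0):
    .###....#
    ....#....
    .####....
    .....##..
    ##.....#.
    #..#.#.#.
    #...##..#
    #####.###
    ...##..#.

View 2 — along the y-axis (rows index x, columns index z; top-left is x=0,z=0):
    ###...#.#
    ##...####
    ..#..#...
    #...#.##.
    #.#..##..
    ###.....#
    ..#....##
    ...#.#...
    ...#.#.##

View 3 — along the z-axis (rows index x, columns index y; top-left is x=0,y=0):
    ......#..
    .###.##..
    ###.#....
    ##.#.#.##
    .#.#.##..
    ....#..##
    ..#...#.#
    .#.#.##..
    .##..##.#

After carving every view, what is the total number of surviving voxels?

start: 9×9×9 = 729 voxels
V1 x: intersect with YZ mask (33 set) -- 297 left
V2 y: intersect with XZ mask (34 set) -- 116 left
V3 z: intersect with XY mask (35 set) -- 50 left

remaining voxels: 50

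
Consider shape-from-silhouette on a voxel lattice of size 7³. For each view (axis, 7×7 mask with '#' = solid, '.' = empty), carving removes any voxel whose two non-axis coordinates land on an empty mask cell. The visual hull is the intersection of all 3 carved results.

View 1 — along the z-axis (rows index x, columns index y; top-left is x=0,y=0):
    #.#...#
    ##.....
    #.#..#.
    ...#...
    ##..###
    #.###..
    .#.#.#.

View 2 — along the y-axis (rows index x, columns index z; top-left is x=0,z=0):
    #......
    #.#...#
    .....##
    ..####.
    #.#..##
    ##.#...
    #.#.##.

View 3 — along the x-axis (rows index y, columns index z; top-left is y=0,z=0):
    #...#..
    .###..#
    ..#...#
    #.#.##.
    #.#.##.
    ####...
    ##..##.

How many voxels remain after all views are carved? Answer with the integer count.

initial block: 7^3 = 343
V1 z: intersect with XY mask (21 set) -- 147 left
V2 y: intersect with XZ mask (21 set) -- 63 left
V3 x: intersect with YZ mask (24 set) -- 29 left

|visual hull| = 29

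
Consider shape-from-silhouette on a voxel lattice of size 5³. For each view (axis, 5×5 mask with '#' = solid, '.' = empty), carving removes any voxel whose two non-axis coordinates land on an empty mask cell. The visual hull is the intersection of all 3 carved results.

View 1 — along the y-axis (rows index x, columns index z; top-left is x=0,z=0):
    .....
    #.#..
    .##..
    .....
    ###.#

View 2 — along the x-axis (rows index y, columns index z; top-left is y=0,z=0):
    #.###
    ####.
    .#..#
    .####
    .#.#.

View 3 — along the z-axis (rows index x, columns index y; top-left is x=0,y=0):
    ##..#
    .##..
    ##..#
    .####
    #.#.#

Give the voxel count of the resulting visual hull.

before carving: 125 voxels (5×5×5)
V1 y: intersect with XZ mask (8 set) -- 40 left
V2 x: intersect with YZ mask (16 set) -- 24 left
V3 z: intersect with XY mask (15 set) -- 12 left

12 voxels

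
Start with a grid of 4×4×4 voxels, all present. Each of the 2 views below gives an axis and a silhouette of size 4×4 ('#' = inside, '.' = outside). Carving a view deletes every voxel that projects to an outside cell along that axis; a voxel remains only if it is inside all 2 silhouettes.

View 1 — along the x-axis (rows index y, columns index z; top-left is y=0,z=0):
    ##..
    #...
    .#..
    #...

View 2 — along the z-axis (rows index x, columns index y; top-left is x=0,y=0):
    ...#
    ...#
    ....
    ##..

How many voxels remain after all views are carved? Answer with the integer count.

full grid |V| = 64
after view 1 [x-axis, 5 of 16 cells solid] → remaining = 20
after view 2 [z-axis, 4 of 16 cells solid] → remaining = 5

5 voxels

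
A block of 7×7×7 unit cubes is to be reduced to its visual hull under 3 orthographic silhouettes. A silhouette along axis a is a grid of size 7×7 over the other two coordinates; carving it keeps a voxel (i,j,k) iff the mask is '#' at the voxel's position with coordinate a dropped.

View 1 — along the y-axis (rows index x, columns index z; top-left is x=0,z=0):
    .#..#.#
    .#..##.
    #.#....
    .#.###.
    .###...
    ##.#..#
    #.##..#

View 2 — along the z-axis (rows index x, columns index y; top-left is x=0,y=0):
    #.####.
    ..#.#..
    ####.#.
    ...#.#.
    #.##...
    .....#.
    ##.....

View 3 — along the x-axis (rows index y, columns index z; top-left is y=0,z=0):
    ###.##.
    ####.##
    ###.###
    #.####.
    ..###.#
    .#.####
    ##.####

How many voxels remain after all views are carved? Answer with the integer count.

start: 7×7×7 = 343 voxels
  1. axis=1 (XZ plane), |mask|=23  ⇒  voxels=161
  2. axis=2 (XY plane), |mask|=20  ⇒  voxels=60
  3. axis=0 (YZ plane), |mask|=37  ⇒  voxels=45

45 voxels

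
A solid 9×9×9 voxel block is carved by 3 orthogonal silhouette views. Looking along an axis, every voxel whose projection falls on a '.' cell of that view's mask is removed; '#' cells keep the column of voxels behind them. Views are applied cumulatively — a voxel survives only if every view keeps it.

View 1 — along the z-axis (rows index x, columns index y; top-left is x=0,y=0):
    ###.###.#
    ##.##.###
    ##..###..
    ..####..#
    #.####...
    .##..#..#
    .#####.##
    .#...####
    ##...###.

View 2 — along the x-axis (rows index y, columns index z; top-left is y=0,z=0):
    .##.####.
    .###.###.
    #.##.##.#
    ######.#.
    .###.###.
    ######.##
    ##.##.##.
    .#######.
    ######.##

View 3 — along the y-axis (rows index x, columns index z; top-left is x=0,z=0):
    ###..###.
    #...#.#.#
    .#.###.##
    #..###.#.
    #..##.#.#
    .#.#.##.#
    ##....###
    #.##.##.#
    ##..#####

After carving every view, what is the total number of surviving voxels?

before carving: 729 voxels (9×9×9)
  1. axis=2 (XY plane), |mask|=50  ⇒  voxels=450
  2. axis=0 (YZ plane), |mask|=60  ⇒  voxels=336
  3. axis=1 (XZ plane), |mask|=49  ⇒  voxels=190

voxel count = 190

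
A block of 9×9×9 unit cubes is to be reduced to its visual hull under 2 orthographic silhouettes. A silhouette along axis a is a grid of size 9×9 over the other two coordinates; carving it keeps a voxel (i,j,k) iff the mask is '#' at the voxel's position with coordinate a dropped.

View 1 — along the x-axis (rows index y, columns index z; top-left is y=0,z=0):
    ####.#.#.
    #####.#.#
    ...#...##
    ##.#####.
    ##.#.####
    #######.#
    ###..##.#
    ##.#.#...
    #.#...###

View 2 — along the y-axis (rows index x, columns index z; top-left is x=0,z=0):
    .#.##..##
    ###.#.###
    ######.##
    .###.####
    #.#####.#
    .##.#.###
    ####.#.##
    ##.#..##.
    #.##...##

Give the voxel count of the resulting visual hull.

full grid |V| = 729
after view 1 [x-axis, 53 of 81 cells solid] → remaining = 477
after view 2 [y-axis, 57 of 81 cells solid] → remaining = 338

voxel count = 338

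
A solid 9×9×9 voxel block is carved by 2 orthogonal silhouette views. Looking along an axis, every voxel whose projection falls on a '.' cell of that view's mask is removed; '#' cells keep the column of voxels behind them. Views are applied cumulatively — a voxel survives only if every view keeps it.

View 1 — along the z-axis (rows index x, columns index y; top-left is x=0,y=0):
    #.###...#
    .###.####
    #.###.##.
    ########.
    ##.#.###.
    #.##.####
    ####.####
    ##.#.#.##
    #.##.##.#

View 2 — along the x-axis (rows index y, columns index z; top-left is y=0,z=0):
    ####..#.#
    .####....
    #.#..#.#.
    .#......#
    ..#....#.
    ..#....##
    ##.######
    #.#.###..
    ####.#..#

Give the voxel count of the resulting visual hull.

before carving: 729 voxels (9×9×9)
step 1: project along z, AND mask (59/81) → |grid| = 531
step 2: project along x, AND mask (40/81) → |grid| = 268

|visual hull| = 268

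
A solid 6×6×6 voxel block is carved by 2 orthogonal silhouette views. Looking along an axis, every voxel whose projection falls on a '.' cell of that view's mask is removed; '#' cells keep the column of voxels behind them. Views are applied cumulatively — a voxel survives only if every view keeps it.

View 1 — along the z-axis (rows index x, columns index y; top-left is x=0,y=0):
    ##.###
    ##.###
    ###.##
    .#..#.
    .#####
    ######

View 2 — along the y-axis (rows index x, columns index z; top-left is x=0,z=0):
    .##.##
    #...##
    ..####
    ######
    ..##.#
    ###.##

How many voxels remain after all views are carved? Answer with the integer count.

|visual hull| = 112

before carving: 216 voxels (6×6×6)
carve view 1 (along z, XY-mask fill 28/36): 168 voxels remain
carve view 2 (along y, XZ-mask fill 25/36): 112 voxels remain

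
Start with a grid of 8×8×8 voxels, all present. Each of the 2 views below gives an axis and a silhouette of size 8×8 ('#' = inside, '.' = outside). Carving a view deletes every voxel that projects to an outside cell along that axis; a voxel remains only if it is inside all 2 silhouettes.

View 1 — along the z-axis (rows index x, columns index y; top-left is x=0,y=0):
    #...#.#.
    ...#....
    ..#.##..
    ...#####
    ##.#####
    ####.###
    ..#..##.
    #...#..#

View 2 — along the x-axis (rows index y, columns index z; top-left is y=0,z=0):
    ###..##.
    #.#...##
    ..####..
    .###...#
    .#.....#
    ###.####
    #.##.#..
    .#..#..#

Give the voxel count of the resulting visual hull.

start: 8×8×8 = 512 voxels
[1] z-view keeps 32 columns → grid now 256
[2] x-view keeps 33 columns → grid now 133

|visual hull| = 133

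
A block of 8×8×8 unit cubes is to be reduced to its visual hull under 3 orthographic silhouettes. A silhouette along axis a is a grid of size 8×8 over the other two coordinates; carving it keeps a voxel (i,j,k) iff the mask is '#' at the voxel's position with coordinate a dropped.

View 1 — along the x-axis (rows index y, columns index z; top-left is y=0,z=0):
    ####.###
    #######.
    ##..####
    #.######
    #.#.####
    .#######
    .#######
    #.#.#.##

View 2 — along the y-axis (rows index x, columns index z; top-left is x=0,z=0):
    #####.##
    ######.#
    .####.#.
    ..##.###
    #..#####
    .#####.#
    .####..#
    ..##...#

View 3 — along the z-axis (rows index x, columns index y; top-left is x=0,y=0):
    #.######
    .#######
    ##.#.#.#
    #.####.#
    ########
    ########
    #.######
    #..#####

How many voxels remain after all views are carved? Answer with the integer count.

244 voxels

initial block: 8^3 = 512
step 1: project along x, AND mask (52/64) → |grid| = 416
step 2: project along y, AND mask (44/64) → |grid| = 283
step 3: project along z, AND mask (54/64) → |grid| = 244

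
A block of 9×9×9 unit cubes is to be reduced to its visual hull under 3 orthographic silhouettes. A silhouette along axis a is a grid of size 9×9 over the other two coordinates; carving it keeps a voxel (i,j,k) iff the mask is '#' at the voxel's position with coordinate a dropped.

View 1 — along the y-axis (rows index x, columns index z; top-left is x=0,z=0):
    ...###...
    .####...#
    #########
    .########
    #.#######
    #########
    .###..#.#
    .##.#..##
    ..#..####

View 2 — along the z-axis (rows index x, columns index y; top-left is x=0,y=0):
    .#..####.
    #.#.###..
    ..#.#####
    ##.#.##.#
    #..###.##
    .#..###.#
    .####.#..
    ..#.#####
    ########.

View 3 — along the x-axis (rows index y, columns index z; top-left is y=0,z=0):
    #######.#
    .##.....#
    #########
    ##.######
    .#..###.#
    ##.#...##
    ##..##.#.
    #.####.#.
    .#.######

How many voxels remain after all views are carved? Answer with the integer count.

216 voxels

initial block: 9^3 = 729
V1 y: intersect with XZ mask (57 set) -- 513 left
V2 z: intersect with XY mask (52 set) -- 330 left
V3 x: intersect with YZ mask (56 set) -- 216 left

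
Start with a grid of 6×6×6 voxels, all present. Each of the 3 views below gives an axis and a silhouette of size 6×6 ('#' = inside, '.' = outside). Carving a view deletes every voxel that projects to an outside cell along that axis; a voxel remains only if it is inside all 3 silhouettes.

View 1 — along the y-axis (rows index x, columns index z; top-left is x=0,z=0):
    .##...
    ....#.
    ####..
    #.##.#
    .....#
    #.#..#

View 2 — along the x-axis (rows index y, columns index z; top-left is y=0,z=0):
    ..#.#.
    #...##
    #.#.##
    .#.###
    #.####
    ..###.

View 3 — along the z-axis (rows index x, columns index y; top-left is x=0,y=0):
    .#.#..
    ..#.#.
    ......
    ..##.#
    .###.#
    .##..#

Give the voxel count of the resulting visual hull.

start: 6×6×6 = 216 voxels
[1] y-view keeps 15 columns → grid now 90
[2] x-view keeps 21 columns → grid now 51
[3] z-view keeps 14 columns → grid now 19

|visual hull| = 19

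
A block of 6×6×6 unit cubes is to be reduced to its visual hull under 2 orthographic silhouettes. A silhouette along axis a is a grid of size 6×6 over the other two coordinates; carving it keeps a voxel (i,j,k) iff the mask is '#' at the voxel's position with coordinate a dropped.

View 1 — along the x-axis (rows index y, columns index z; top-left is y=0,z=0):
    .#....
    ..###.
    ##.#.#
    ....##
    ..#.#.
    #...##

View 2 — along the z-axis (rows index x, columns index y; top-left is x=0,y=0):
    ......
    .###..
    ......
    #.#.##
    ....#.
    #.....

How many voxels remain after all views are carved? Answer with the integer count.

initial block: 6^3 = 216
step 1: project along x, AND mask (15/36) → |grid| = 90
step 2: project along z, AND mask (9/36) → |grid| = 22

remaining voxels: 22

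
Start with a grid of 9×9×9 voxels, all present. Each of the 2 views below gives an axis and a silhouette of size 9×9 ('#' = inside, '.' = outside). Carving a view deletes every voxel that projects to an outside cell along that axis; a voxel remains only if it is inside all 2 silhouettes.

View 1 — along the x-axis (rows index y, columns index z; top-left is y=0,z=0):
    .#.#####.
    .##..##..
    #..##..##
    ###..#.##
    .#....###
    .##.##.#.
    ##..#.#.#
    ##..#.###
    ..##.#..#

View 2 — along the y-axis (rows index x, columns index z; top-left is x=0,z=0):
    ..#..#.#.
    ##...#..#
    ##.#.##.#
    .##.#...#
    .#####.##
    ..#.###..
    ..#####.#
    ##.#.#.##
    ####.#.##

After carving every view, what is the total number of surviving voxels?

full grid |V| = 729
[1] x-view keeps 45 columns → grid now 405
[2] y-view keeps 47 columns → grid now 238

voxel count = 238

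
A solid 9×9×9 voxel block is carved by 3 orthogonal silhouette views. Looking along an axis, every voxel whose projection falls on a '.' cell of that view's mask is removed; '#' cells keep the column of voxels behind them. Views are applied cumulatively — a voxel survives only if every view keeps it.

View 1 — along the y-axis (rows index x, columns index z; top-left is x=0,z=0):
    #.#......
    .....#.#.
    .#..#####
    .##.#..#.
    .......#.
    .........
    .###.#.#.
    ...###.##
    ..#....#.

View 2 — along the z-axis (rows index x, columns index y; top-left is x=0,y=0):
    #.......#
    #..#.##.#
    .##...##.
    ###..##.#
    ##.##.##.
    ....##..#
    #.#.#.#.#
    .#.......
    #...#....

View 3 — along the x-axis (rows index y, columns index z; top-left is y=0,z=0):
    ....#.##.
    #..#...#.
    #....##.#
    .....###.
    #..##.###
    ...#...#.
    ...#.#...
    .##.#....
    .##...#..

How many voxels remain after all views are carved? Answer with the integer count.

initial block: 9^3 = 729
[1] y-view keeps 27 columns → grid now 243
[2] z-view keeps 34 columns → grid now 102
[3] x-view keeps 29 columns → grid now 35

remaining voxels: 35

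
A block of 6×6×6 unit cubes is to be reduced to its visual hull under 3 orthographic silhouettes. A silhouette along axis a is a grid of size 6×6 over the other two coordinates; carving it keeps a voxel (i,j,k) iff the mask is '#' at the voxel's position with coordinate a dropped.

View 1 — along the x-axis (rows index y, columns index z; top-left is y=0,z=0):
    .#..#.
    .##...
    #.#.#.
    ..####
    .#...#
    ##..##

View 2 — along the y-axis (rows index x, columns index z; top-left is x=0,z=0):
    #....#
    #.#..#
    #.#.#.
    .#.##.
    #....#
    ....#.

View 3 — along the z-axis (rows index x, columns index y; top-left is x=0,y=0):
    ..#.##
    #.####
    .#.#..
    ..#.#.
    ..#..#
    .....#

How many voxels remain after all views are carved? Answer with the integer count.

voxel count = 20

start: 6×6×6 = 216 voxels
step 1: project along x, AND mask (17/36) → |grid| = 102
step 2: project along y, AND mask (14/36) → |grid| = 40
step 3: project along z, AND mask (15/36) → |grid| = 20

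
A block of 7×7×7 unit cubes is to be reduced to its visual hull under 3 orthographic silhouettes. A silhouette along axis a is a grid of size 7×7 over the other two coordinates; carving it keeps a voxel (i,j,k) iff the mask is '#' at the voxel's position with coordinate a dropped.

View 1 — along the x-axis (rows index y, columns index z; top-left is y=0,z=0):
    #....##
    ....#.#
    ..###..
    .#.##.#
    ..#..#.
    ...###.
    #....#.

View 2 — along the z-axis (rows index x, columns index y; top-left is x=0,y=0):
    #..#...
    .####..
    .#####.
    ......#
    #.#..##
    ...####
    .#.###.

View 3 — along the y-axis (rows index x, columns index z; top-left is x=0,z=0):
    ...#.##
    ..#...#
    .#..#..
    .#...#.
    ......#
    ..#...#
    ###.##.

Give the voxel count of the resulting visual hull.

initial block: 7^3 = 343
step 1: project along x, AND mask (19/49) → |grid| = 133
step 2: project along z, AND mask (24/49) → |grid| = 67
step 3: project along y, AND mask (17/49) → |grid| = 24

remaining voxels: 24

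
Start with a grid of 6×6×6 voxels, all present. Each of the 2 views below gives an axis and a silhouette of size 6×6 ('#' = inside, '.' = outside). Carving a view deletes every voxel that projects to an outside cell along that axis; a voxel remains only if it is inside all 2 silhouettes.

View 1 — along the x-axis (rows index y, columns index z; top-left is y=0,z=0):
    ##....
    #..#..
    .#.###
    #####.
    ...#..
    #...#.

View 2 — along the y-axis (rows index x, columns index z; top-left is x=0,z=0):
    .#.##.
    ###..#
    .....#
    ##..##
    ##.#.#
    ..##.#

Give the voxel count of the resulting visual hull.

49 voxels

before carving: 216 voxels (6×6×6)
[1] x-view keeps 16 columns → grid now 96
[2] y-view keeps 19 columns → grid now 49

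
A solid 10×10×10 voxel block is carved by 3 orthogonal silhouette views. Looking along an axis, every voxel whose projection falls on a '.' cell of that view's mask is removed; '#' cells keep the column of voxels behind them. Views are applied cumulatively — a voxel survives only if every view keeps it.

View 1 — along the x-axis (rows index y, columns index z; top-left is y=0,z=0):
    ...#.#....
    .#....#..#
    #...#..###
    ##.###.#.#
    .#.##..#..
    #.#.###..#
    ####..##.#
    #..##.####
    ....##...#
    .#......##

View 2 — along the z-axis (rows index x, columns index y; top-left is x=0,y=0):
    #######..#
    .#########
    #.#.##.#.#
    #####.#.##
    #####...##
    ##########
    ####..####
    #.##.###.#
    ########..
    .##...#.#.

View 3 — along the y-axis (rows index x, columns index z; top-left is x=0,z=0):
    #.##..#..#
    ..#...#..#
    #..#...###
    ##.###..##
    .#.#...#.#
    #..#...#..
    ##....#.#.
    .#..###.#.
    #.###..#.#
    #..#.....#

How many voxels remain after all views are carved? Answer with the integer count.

initial block: 10^3 = 1000
step 1: project along x, AND mask (47/100) → |grid| = 470
step 2: project along z, AND mask (75/100) → |grid| = 350
step 3: project along y, AND mask (45/100) → |grid| = 171

171 voxels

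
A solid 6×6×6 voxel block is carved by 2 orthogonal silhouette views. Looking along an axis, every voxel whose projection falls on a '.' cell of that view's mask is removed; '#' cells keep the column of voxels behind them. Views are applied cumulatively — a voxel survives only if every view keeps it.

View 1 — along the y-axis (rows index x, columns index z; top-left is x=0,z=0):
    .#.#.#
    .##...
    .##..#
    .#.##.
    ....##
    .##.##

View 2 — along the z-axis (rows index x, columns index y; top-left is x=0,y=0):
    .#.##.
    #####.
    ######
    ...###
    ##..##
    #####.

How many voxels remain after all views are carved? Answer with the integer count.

start: 6×6×6 = 216 voxels
V1 y: intersect with XZ mask (17 set) -- 102 left
V2 z: intersect with XY mask (26 set) -- 74 left

voxel count = 74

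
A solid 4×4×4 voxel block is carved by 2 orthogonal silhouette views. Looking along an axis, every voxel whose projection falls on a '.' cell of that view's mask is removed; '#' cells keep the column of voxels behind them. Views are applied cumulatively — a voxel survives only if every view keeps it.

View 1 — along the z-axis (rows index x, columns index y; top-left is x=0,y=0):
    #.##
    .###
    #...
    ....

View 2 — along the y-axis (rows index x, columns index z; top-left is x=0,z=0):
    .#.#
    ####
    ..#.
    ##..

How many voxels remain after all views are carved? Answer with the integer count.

voxel count = 19

before carving: 64 voxels (4×4×4)
carve view 1 (along z, XY-mask fill 7/16): 28 voxels remain
carve view 2 (along y, XZ-mask fill 9/16): 19 voxels remain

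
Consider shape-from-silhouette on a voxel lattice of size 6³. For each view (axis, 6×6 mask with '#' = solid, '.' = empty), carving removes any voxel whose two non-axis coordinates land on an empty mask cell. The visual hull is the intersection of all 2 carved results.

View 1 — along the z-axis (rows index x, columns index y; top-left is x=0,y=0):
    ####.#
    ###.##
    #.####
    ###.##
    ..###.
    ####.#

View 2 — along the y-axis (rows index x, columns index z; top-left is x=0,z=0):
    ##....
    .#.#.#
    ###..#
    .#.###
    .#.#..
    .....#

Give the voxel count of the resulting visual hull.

voxel count = 76

full grid |V| = 216
after view 1 [z-axis, 28 of 36 cells solid] → remaining = 168
after view 2 [y-axis, 16 of 36 cells solid] → remaining = 76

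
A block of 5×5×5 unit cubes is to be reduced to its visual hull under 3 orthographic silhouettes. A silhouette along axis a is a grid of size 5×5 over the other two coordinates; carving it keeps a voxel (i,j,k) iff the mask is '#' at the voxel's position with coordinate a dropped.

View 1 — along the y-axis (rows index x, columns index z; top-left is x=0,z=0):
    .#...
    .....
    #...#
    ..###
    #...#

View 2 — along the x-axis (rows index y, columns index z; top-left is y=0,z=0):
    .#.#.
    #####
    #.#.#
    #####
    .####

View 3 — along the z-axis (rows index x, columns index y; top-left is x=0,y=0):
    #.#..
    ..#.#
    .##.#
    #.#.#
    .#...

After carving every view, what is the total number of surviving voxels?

14 voxels

start: 5×5×5 = 125 voxels
V1 y: intersect with XZ mask (8 set) -- 40 left
V2 x: intersect with YZ mask (19 set) -- 30 left
V3 z: intersect with XY mask (11 set) -- 14 left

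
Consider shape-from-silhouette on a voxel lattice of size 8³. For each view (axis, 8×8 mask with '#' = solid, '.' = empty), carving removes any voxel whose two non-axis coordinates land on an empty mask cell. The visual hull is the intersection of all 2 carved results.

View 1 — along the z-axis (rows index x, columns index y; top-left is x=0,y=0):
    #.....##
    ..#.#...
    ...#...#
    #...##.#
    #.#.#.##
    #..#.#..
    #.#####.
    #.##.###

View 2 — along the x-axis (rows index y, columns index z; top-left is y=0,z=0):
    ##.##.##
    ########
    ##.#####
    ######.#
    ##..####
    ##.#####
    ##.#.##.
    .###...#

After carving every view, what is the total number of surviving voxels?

remaining voxels: 184

before carving: 512 voxels (8×8×8)
step 1: project along z, AND mask (31/64) → |grid| = 248
step 2: project along x, AND mask (50/64) → |grid| = 184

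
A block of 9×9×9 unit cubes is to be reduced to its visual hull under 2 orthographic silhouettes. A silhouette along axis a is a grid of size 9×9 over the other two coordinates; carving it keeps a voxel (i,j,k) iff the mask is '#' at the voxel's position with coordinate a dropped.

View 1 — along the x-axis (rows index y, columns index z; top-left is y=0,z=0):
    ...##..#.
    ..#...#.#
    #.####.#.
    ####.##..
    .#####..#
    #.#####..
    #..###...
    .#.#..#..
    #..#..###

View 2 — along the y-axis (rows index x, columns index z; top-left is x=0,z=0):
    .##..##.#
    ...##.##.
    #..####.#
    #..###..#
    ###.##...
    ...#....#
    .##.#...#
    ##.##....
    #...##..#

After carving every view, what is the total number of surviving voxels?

full grid |V| = 729
carve view 1 (along x, YZ-mask fill 42/81): 378 voxels remain
carve view 2 (along y, XZ-mask fill 39/81): 188 voxels remain

remaining voxels: 188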